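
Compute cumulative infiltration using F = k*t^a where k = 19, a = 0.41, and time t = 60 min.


F = k * t^a = 19 * 60^0.41
F = 19 * 5.358485

101.8112 mm


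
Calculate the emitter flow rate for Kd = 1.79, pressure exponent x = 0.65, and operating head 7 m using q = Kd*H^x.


q = Kd * H^x = 1.79 * 7^0.65 = 1.79 * 3.542532

6.3411 L/h


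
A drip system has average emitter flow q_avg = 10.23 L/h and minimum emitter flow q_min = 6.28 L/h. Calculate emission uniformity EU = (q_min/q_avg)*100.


EU = (q_min/q_avg)*100 = (6.28/10.23)*100 = 61.3881%

61.3881 %


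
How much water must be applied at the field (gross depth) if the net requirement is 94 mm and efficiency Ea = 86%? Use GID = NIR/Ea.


Ea = 86% = 0.86
GID = NIR / Ea = 94 / 0.86 = 109.3023 mm

109.3023 mm


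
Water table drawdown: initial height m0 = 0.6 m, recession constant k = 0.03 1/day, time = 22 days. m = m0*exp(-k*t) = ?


m = m0 * exp(-k*t)
m = 0.6 * exp(-0.03 * 22)
m = 0.6 * exp(-0.6600)

0.3101 m


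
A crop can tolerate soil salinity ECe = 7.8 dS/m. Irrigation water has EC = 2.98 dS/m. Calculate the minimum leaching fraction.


LR = ECiw / (5*ECe - ECiw)
LR = 2.98 / (5*7.8 - 2.98)
LR = 2.98 / 36.0200

0.0827


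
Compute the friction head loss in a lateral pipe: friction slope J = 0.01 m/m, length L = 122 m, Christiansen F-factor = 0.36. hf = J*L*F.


hf = J * L * F = 0.01 * 122 * 0.36 = 0.4392 m

0.4392 m


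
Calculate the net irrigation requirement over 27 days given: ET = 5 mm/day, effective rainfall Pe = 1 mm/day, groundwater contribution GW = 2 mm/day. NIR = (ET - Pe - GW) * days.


Daily deficit = ET - Pe - GW = 5 - 1 - 2 = 2 mm/day
NIR = 2 * 27 = 54 mm

54.0000 mm


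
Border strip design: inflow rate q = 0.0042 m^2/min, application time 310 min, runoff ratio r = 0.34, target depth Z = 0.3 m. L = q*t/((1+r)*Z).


L = q*t/((1+r)*Z)
L = 0.0042*310/((1+0.34)*0.3)
L = 1.302/0.402

3.2388 m


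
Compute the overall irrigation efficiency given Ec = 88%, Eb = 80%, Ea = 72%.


Ec = 0.88, Eb = 0.8, Ea = 0.72
E = 0.88 * 0.8 * 0.72 * 100 = 50.6880%

50.6880 %


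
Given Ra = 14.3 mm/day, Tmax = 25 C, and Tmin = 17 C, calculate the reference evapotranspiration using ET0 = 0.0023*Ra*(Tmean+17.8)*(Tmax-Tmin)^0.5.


Tmean = (Tmax + Tmin)/2 = (25 + 17)/2 = 21.0
ET0 = 0.0023 * 14.3 * (21.0 + 17.8) * sqrt(25 - 17)
ET0 = 0.0023 * 14.3 * 38.8 * 2.828427

3.6094 mm/day


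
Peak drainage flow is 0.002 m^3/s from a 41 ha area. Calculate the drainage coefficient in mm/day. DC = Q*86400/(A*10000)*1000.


DC = Q * 86400 / (A * 10000) * 1000
DC = 0.002 * 86400 / (41 * 10000) * 1000
DC = 172800.0000 / 410000

0.4215 mm/day


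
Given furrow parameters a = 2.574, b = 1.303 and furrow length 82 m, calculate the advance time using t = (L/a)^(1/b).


t = (L/a)^(1/b)
t = (82/2.574)^(1/1.303)
t = 31.857032^(1/1.303)

14.2446 min


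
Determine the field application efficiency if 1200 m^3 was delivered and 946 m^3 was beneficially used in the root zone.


Ea = V_root / V_field * 100 = 946 / 1200 * 100 = 78.8333%

78.8333 %


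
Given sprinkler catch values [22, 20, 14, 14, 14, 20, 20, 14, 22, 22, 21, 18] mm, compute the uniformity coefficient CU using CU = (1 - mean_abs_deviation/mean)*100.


mean = 18.416667 mm
MAD = 3.013889 mm
CU = (1 - 3.013889/18.416667)*100

83.6350 %


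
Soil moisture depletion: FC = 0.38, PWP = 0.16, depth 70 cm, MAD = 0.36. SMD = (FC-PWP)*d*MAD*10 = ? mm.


SMD = (FC - PWP) * d * MAD * 10
SMD = (0.38 - 0.16) * 70 * 0.36 * 10
SMD = 0.2200 * 70 * 0.36 * 10

55.4400 mm


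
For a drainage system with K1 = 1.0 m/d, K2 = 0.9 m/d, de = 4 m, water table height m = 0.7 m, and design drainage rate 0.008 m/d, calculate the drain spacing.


S^2 = 8*K2*de*m/q + 4*K1*m^2/q
S^2 = 8*0.9*4*0.7/0.008 + 4*1.0*0.7^2/0.008
S = sqrt(2765.0000)

52.5833 m


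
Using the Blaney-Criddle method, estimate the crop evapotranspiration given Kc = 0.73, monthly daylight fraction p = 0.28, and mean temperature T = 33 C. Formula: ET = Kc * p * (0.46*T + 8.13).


ET = Kc * p * (0.46*T + 8.13)
ET = 0.73 * 0.28 * (0.46*33 + 8.13)
ET = 0.73 * 0.28 * 23.3100

4.7646 mm/day


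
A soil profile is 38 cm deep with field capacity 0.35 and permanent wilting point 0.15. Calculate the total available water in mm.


AWC = (FC - PWP) * d * 10
AWC = (0.35 - 0.15) * 38 * 10
AWC = 0.2000 * 38 * 10

76.0000 mm


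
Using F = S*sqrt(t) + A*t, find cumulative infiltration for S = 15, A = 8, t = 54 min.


F = S*sqrt(t) + A*t
F = 15*sqrt(54) + 8*54
F = 15*7.348469 + 432

542.2270 mm


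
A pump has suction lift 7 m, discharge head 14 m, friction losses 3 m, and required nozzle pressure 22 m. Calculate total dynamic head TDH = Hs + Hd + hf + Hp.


TDH = Hs + Hd + hf + Hp = 7 + 14 + 3 + 22 = 46

46 m


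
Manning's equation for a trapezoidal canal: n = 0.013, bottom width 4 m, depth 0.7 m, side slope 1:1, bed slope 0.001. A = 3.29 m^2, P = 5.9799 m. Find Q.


R = A/P = 3.29/5.9799 = 0.550176
Q = (1/0.013) * 3.29 * 0.550176^(2/3) * 0.001^0.5

5.3735 m^3/s


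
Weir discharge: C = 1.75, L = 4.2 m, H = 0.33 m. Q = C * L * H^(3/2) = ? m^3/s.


Q = C * L * H^(3/2) = 1.75 * 4.2 * 0.33^1.5 = 1.75 * 4.2 * 0.189571

1.3933 m^3/s


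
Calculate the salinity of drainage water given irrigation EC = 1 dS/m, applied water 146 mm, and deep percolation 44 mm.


EC_dw = EC_iw * D_iw / D_dw
EC_dw = 1 * 146 / 44
EC_dw = 146 / 44

3.3182 dS/m


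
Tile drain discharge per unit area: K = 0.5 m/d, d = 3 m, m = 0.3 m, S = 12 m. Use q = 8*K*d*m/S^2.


q = 8*K*d*m/S^2
q = 8*0.5*3*0.3/12^2
q = 3.6000 / 144

0.0250 m/d


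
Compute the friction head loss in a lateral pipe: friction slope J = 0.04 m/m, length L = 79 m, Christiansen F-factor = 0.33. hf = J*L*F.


hf = J * L * F = 0.04 * 79 * 0.33 = 1.0428 m

1.0428 m


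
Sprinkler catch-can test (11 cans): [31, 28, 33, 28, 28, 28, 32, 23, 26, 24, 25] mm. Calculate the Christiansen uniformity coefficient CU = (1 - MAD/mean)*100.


mean = 27.818182 mm
MAD = 2.413223 mm
CU = (1 - 2.413223/27.818182)*100

91.3250 %


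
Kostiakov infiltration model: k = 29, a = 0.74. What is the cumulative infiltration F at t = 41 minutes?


F = k * t^a = 29 * 41^0.74
F = 29 * 15.612054

452.7496 mm


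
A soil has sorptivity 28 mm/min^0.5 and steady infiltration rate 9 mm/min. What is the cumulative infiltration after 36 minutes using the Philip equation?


F = S*sqrt(t) + A*t
F = 28*sqrt(36) + 9*36
F = 28*6.000000 + 324

492.0000 mm


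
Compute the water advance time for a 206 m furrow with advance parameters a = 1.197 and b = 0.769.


t = (L/a)^(1/b)
t = (206/1.197)^(1/0.769)
t = 172.096909^(1/0.769)

807.9365 min


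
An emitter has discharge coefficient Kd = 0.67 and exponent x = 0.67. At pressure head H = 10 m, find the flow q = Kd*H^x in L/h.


q = Kd * H^x = 0.67 * 10^0.67 = 0.67 * 4.677351

3.1338 L/h


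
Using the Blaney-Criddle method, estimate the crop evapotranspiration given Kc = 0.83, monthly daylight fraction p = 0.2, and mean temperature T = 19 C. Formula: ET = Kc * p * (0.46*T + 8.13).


ET = Kc * p * (0.46*T + 8.13)
ET = 0.83 * 0.2 * (0.46*19 + 8.13)
ET = 0.83 * 0.2 * 16.8700

2.8004 mm/day


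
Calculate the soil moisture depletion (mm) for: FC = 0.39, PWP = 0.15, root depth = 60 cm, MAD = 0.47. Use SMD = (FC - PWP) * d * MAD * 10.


SMD = (FC - PWP) * d * MAD * 10
SMD = (0.39 - 0.15) * 60 * 0.47 * 10
SMD = 0.2400 * 60 * 0.47 * 10

67.6800 mm


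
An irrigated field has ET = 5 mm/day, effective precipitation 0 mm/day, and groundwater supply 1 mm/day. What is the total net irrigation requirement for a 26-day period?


Daily deficit = ET - Pe - GW = 5 - 0 - 1 = 4 mm/day
NIR = 4 * 26 = 104 mm

104.0000 mm


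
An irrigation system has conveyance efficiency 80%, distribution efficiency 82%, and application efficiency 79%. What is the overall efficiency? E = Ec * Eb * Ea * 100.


Ec = 0.8, Eb = 0.82, Ea = 0.79
E = 0.8 * 0.82 * 0.79 * 100 = 51.8240%

51.8240 %


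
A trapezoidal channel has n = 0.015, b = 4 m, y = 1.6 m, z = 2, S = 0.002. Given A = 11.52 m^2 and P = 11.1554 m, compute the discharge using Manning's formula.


R = A/P = 11.52/11.1554 = 1.032684
Q = (1/0.015) * 11.52 * 1.032684^(2/3) * 0.002^0.5

35.0904 m^3/s


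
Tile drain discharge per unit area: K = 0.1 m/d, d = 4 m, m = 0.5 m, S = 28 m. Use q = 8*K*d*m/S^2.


q = 8*K*d*m/S^2
q = 8*0.1*4*0.5/28^2
q = 1.6000 / 784

0.0020 m/d


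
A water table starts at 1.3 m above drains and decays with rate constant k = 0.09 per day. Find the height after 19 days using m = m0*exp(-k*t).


m = m0 * exp(-k*t)
m = 1.3 * exp(-0.09 * 19)
m = 1.3 * exp(-1.7100)

0.2351 m


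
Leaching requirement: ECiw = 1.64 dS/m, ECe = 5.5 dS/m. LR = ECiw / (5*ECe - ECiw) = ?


LR = ECiw / (5*ECe - ECiw)
LR = 1.64 / (5*5.5 - 1.64)
LR = 1.64 / 25.8600

0.0634


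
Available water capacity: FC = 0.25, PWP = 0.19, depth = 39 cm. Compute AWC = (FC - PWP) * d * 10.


AWC = (FC - PWP) * d * 10
AWC = (0.25 - 0.19) * 39 * 10
AWC = 0.0600 * 39 * 10

23.4000 mm


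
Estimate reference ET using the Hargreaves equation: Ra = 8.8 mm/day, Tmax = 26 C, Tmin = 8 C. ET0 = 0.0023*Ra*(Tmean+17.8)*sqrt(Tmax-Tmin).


Tmean = (Tmax + Tmin)/2 = (26 + 8)/2 = 17.0
ET0 = 0.0023 * 8.8 * (17.0 + 17.8) * sqrt(26 - 8)
ET0 = 0.0023 * 8.8 * 34.8 * 4.242641

2.9883 mm/day


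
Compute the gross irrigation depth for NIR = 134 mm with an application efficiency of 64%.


Ea = 64% = 0.64
GID = NIR / Ea = 134 / 0.64 = 209.3750 mm

209.3750 mm


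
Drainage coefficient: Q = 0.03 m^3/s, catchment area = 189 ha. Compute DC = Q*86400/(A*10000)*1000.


DC = Q * 86400 / (A * 10000) * 1000
DC = 0.03 * 86400 / (189 * 10000) * 1000
DC = 2592000.0000 / 1890000

1.3714 mm/day


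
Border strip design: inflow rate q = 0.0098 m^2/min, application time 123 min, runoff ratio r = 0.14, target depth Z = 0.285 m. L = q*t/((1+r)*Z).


L = q*t/((1+r)*Z)
L = 0.0098*123/((1+0.14)*0.285)
L = 1.2054/0.3249

3.7101 m


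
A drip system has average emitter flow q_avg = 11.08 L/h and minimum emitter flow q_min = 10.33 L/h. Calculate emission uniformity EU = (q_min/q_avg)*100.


EU = (q_min/q_avg)*100 = (10.33/11.08)*100 = 93.2310%

93.2310 %


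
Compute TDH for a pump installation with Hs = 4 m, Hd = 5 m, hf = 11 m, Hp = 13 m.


TDH = Hs + Hd + hf + Hp = 4 + 5 + 11 + 13 = 33

33 m


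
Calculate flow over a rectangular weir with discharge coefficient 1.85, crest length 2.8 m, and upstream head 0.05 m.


Q = C * L * H^(3/2) = 1.85 * 2.8 * 0.05^1.5 = 1.85 * 2.8 * 0.011180

0.0579 m^3/s


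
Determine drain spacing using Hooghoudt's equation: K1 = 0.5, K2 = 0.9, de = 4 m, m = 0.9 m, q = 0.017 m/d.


S^2 = 8*K2*de*m/q + 4*K1*m^2/q
S^2 = 8*0.9*4*0.9/0.017 + 4*0.5*0.9^2/0.017
S = sqrt(1620.0000)

40.2492 m


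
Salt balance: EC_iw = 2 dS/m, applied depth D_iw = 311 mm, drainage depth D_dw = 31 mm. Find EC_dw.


EC_dw = EC_iw * D_iw / D_dw
EC_dw = 2 * 311 / 31
EC_dw = 622 / 31

20.0645 dS/m


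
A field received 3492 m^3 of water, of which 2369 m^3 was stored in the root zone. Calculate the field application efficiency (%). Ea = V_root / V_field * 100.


Ea = V_root / V_field * 100 = 2369 / 3492 * 100 = 67.8408%

67.8408 %


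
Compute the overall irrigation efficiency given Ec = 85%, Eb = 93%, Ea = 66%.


Ec = 0.85, Eb = 0.93, Ea = 0.66
E = 0.85 * 0.93 * 0.66 * 100 = 52.1730%

52.1730 %


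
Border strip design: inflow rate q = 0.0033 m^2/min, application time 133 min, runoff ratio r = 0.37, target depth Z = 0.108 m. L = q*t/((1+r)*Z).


L = q*t/((1+r)*Z)
L = 0.0033*133/((1+0.37)*0.108)
L = 0.4389/0.14796

2.9663 m


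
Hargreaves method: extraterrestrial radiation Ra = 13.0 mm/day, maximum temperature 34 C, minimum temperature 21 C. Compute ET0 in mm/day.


Tmean = (Tmax + Tmin)/2 = (34 + 21)/2 = 27.5
ET0 = 0.0023 * 13.0 * (27.5 + 17.8) * sqrt(34 - 21)
ET0 = 0.0023 * 13.0 * 45.3 * 3.605551

4.8836 mm/day


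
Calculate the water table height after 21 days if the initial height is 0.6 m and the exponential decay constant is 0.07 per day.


m = m0 * exp(-k*t)
m = 0.6 * exp(-0.07 * 21)
m = 0.6 * exp(-1.4700)

0.1380 m


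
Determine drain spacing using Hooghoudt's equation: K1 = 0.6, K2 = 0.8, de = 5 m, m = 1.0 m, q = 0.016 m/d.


S^2 = 8*K2*de*m/q + 4*K1*m^2/q
S^2 = 8*0.8*5*1.0/0.016 + 4*0.6*1.0^2/0.016
S = sqrt(2150.0000)

46.3681 m


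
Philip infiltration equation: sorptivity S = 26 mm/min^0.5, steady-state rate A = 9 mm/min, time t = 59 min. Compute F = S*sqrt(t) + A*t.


F = S*sqrt(t) + A*t
F = 26*sqrt(59) + 9*59
F = 26*7.681146 + 531

730.7098 mm


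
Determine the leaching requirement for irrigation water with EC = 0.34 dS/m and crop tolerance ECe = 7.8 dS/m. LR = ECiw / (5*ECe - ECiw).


LR = ECiw / (5*ECe - ECiw)
LR = 0.34 / (5*7.8 - 0.34)
LR = 0.34 / 38.6600

0.0088


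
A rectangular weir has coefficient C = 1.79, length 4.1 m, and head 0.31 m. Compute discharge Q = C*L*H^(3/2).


Q = C * L * H^(3/2) = 1.79 * 4.1 * 0.31^1.5 = 1.79 * 4.1 * 0.172601

1.2667 m^3/s


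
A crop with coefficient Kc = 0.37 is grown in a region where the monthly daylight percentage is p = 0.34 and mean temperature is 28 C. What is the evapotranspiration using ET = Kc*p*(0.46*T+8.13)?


ET = Kc * p * (0.46*T + 8.13)
ET = 0.37 * 0.34 * (0.46*28 + 8.13)
ET = 0.37 * 0.34 * 21.0100

2.6431 mm/day


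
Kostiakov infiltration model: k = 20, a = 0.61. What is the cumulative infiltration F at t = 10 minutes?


F = k * t^a = 20 * 10^0.61
F = 20 * 4.073803

81.4761 mm


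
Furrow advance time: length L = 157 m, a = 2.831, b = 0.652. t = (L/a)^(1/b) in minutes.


t = (L/a)^(1/b)
t = (157/2.831)^(1/0.652)
t = 55.457436^(1/0.652)

472.9170 min


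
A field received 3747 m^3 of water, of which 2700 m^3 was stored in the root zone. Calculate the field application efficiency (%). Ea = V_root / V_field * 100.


Ea = V_root / V_field * 100 = 2700 / 3747 * 100 = 72.0576%

72.0576 %


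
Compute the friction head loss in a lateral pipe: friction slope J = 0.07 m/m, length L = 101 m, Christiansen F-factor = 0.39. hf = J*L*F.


hf = J * L * F = 0.07 * 101 * 0.39 = 2.7573 m

2.7573 m


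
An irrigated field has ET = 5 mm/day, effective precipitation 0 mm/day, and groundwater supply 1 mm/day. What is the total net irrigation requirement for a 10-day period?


Daily deficit = ET - Pe - GW = 5 - 0 - 1 = 4 mm/day
NIR = 4 * 10 = 40 mm

40.0000 mm


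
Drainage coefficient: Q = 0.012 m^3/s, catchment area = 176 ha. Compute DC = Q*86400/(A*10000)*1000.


DC = Q * 86400 / (A * 10000) * 1000
DC = 0.012 * 86400 / (176 * 10000) * 1000
DC = 1036800.0000 / 1760000

0.5891 mm/day


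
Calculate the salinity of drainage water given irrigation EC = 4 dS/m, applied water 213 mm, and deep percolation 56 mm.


EC_dw = EC_iw * D_iw / D_dw
EC_dw = 4 * 213 / 56
EC_dw = 852 / 56

15.2143 dS/m


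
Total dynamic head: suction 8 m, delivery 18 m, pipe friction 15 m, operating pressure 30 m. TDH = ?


TDH = Hs + Hd + hf + Hp = 8 + 18 + 15 + 30 = 71

71 m


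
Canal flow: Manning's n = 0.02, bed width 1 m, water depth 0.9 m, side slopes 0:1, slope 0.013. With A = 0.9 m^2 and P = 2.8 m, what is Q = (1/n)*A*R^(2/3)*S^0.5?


R = A/P = 0.9/2.8 = 0.321429
Q = (1/0.02) * 0.9 * 0.321429^(2/3) * 0.013^0.5

2.4075 m^3/s


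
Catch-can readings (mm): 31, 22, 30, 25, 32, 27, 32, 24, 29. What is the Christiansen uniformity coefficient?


mean = 28.000000 mm
MAD = 3.111111 mm
CU = (1 - 3.111111/28.000000)*100

88.8889 %


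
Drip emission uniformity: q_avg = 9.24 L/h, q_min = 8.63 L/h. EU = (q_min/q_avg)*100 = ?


EU = (q_min/q_avg)*100 = (8.63/9.24)*100 = 93.3983%

93.3983 %


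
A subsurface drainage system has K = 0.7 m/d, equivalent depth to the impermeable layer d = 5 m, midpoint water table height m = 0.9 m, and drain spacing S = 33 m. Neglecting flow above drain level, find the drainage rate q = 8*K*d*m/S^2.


q = 8*K*d*m/S^2
q = 8*0.7*5*0.9/33^2
q = 25.2000 / 1089

0.0231 m/d


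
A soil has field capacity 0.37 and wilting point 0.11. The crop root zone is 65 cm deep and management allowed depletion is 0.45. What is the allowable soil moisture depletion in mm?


SMD = (FC - PWP) * d * MAD * 10
SMD = (0.37 - 0.11) * 65 * 0.45 * 10
SMD = 0.2600 * 65 * 0.45 * 10

76.0500 mm


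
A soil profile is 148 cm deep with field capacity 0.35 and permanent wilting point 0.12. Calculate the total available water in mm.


AWC = (FC - PWP) * d * 10
AWC = (0.35 - 0.12) * 148 * 10
AWC = 0.2300 * 148 * 10

340.4000 mm


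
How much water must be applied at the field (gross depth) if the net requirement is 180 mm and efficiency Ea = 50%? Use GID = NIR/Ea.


Ea = 50% = 0.5
GID = NIR / Ea = 180 / 0.5 = 360.0000 mm

360.0000 mm


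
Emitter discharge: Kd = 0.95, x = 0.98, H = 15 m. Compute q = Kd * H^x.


q = Kd * H^x = 0.95 * 15^0.98 = 0.95 * 14.209194

13.4987 L/h


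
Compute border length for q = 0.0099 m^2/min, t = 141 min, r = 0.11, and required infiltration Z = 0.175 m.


L = q*t/((1+r)*Z)
L = 0.0099*141/((1+0.11)*0.175)
L = 1.3959/0.19425

7.1861 m


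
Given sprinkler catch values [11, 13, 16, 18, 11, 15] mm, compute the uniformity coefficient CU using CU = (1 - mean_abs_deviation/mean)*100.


mean = 14.000000 mm
MAD = 2.333333 mm
CU = (1 - 2.333333/14.000000)*100

83.3333 %


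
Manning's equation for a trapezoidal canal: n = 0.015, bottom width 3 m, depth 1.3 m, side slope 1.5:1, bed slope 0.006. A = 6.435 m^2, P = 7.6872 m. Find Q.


R = A/P = 6.435/7.6872 = 0.837106
Q = (1/0.015) * 6.435 * 0.837106^(2/3) * 0.006^0.5

29.5157 m^3/s


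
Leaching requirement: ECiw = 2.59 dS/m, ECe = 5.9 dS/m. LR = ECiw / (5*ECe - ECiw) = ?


LR = ECiw / (5*ECe - ECiw)
LR = 2.59 / (5*5.9 - 2.59)
LR = 2.59 / 26.9100

0.0962


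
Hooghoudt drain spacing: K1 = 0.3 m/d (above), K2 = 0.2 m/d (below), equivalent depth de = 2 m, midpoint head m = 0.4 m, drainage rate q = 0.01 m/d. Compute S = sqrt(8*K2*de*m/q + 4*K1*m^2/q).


S^2 = 8*K2*de*m/q + 4*K1*m^2/q
S^2 = 8*0.2*2*0.4/0.01 + 4*0.3*0.4^2/0.01
S = sqrt(147.2000)

12.1326 m


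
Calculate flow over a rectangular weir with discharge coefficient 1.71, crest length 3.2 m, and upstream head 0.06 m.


Q = C * L * H^(3/2) = 1.71 * 3.2 * 0.06^1.5 = 1.71 * 3.2 * 0.014697

0.0804 m^3/s


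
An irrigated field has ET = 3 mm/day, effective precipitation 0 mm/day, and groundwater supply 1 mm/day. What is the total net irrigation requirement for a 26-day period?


Daily deficit = ET - Pe - GW = 3 - 0 - 1 = 2 mm/day
NIR = 2 * 26 = 52 mm

52.0000 mm


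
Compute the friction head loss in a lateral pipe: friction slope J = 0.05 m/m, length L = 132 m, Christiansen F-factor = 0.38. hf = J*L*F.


hf = J * L * F = 0.05 * 132 * 0.38 = 2.5080 m

2.5080 m


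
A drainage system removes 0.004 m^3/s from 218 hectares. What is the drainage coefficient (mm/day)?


DC = Q * 86400 / (A * 10000) * 1000
DC = 0.004 * 86400 / (218 * 10000) * 1000
DC = 345600.0000 / 2180000

0.1585 mm/day


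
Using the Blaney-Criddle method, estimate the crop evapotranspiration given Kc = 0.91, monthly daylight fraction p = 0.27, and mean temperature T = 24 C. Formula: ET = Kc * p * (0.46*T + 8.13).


ET = Kc * p * (0.46*T + 8.13)
ET = 0.91 * 0.27 * (0.46*24 + 8.13)
ET = 0.91 * 0.27 * 19.1700

4.7101 mm/day


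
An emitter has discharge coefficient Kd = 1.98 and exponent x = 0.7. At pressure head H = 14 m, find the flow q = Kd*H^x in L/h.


q = Kd * H^x = 1.98 * 14^0.7 = 1.98 * 6.342926

12.5590 L/h


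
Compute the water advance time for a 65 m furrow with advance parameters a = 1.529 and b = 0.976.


t = (L/a)^(1/b)
t = (65/1.529)^(1/0.976)
t = 42.511445^(1/0.976)

46.6177 min


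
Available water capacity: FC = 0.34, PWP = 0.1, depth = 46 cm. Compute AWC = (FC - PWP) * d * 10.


AWC = (FC - PWP) * d * 10
AWC = (0.34 - 0.1) * 46 * 10
AWC = 0.2400 * 46 * 10

110.4000 mm


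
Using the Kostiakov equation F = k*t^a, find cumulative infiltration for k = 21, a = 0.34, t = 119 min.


F = k * t^a = 21 * 119^0.34
F = 21 * 5.077921

106.6363 mm


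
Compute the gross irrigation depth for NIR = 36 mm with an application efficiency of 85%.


Ea = 85% = 0.85
GID = NIR / Ea = 36 / 0.85 = 42.3529 mm

42.3529 mm


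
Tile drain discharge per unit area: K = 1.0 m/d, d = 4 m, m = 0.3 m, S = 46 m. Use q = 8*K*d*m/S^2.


q = 8*K*d*m/S^2
q = 8*1.0*4*0.3/46^2
q = 9.6000 / 2116

0.0045 m/d


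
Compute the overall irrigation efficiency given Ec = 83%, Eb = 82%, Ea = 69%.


Ec = 0.83, Eb = 0.82, Ea = 0.69
E = 0.83 * 0.82 * 0.69 * 100 = 46.9614%

46.9614 %


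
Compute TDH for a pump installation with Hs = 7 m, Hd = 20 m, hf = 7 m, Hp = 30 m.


TDH = Hs + Hd + hf + Hp = 7 + 20 + 7 + 30 = 64

64 m


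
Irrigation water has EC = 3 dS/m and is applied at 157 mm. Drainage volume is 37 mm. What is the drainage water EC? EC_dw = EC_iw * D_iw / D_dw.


EC_dw = EC_iw * D_iw / D_dw
EC_dw = 3 * 157 / 37
EC_dw = 471 / 37

12.7297 dS/m


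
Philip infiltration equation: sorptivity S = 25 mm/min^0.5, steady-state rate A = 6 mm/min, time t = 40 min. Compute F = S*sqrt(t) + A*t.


F = S*sqrt(t) + A*t
F = 25*sqrt(40) + 6*40
F = 25*6.324555 + 240

398.1139 mm


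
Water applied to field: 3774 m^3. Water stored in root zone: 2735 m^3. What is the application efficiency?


Ea = V_root / V_field * 100 = 2735 / 3774 * 100 = 72.4695%

72.4695 %


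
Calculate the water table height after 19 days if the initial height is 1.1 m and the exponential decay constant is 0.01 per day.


m = m0 * exp(-k*t)
m = 1.1 * exp(-0.01 * 19)
m = 1.1 * exp(-0.1900)

0.9097 m


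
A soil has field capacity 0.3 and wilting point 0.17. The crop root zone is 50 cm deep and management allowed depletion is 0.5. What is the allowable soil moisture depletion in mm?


SMD = (FC - PWP) * d * MAD * 10
SMD = (0.3 - 0.17) * 50 * 0.5 * 10
SMD = 0.1300 * 50 * 0.5 * 10

32.5000 mm


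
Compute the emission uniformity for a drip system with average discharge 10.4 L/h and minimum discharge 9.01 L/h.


EU = (q_min/q_avg)*100 = (9.01/10.4)*100 = 86.6346%

86.6346 %


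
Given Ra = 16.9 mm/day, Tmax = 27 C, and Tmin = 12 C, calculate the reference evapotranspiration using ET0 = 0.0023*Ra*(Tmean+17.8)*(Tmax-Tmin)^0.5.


Tmean = (Tmax + Tmin)/2 = (27 + 12)/2 = 19.5
ET0 = 0.0023 * 16.9 * (19.5 + 17.8) * sqrt(27 - 12)
ET0 = 0.0023 * 16.9 * 37.3 * 3.872983

5.6152 mm/day


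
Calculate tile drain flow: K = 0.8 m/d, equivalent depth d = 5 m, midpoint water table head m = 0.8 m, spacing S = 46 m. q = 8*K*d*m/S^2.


q = 8*K*d*m/S^2
q = 8*0.8*5*0.8/46^2
q = 25.6000 / 2116

0.0121 m/d


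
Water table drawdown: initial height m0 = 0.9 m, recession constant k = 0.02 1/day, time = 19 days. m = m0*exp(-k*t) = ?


m = m0 * exp(-k*t)
m = 0.9 * exp(-0.02 * 19)
m = 0.9 * exp(-0.3800)

0.6155 m


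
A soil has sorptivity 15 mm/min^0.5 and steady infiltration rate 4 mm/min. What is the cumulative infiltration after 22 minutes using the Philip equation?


F = S*sqrt(t) + A*t
F = 15*sqrt(22) + 4*22
F = 15*4.690416 + 88

158.3562 mm


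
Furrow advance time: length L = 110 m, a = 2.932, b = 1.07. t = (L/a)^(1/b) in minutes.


t = (L/a)^(1/b)
t = (110/2.932)^(1/1.07)
t = 37.517053^(1/1.07)

29.5966 min


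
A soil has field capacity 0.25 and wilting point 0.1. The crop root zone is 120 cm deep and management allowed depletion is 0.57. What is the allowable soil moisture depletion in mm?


SMD = (FC - PWP) * d * MAD * 10
SMD = (0.25 - 0.1) * 120 * 0.57 * 10
SMD = 0.1500 * 120 * 0.57 * 10

102.6000 mm


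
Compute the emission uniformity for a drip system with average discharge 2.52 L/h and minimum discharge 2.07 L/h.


EU = (q_min/q_avg)*100 = (2.07/2.52)*100 = 82.1429%

82.1429 %


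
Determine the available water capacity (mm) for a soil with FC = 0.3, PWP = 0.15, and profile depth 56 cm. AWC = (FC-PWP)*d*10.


AWC = (FC - PWP) * d * 10
AWC = (0.3 - 0.15) * 56 * 10
AWC = 0.1500 * 56 * 10

84.0000 mm


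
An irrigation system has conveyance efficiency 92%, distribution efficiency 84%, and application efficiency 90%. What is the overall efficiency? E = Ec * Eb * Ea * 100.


Ec = 0.92, Eb = 0.84, Ea = 0.9
E = 0.92 * 0.84 * 0.9 * 100 = 69.5520%

69.5520 %


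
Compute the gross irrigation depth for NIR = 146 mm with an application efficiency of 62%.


Ea = 62% = 0.62
GID = NIR / Ea = 146 / 0.62 = 235.4839 mm

235.4839 mm


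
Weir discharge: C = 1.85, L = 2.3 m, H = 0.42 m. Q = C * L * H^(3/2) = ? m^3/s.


Q = C * L * H^(3/2) = 1.85 * 2.3 * 0.42^1.5 = 1.85 * 2.3 * 0.272191

1.1582 m^3/s


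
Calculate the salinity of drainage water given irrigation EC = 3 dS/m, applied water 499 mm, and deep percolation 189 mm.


EC_dw = EC_iw * D_iw / D_dw
EC_dw = 3 * 499 / 189
EC_dw = 1497 / 189

7.9206 dS/m


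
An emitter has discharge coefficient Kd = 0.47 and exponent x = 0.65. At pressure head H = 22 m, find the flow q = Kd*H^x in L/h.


q = Kd * H^x = 0.47 * 22^0.65 = 0.47 * 7.457182

3.5049 L/h


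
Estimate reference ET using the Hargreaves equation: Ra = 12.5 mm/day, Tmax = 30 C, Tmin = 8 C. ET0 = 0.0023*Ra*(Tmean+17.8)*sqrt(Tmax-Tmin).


Tmean = (Tmax + Tmin)/2 = (30 + 8)/2 = 19.0
ET0 = 0.0023 * 12.5 * (19.0 + 17.8) * sqrt(30 - 8)
ET0 = 0.0023 * 12.5 * 36.8 * 4.690416

4.9625 mm/day


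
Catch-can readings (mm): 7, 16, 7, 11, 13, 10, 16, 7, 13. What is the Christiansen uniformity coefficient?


mean = 11.111111 mm
MAD = 3.012346 mm
CU = (1 - 3.012346/11.111111)*100

72.8889 %


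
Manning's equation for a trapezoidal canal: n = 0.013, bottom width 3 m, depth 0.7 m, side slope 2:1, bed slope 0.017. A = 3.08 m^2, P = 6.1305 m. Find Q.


R = A/P = 3.08/6.1305 = 0.502406
Q = (1/0.013) * 3.08 * 0.502406^(2/3) * 0.017^0.5

19.5225 m^3/s


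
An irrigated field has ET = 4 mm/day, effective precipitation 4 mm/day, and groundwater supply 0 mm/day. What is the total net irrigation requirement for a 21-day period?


Daily deficit = ET - Pe - GW = 4 - 4 - 0 = 0 mm/day
NIR = 0 * 21 = 0 mm

0 mm


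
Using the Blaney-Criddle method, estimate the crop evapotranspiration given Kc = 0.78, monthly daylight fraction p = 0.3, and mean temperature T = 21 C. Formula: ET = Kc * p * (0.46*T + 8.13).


ET = Kc * p * (0.46*T + 8.13)
ET = 0.78 * 0.3 * (0.46*21 + 8.13)
ET = 0.78 * 0.3 * 17.7900

4.1629 mm/day


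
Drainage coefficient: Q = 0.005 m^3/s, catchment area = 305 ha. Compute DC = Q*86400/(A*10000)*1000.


DC = Q * 86400 / (A * 10000) * 1000
DC = 0.005 * 86400 / (305 * 10000) * 1000
DC = 432000.0000 / 3050000

0.1416 mm/day


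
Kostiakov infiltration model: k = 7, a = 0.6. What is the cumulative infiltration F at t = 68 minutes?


F = k * t^a = 7 * 68^0.6
F = 7 * 12.574923

88.0245 mm


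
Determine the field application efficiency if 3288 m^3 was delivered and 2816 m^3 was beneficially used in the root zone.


Ea = V_root / V_field * 100 = 2816 / 3288 * 100 = 85.6448%

85.6448 %


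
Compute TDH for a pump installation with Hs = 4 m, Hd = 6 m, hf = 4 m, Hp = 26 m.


TDH = Hs + Hd + hf + Hp = 4 + 6 + 4 + 26 = 40

40 m


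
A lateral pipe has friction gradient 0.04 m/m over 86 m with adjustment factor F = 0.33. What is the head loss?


hf = J * L * F = 0.04 * 86 * 0.33 = 1.1352 m

1.1352 m


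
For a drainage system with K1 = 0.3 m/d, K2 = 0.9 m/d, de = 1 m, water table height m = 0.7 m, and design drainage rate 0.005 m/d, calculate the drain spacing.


S^2 = 8*K2*de*m/q + 4*K1*m^2/q
S^2 = 8*0.9*1*0.7/0.005 + 4*0.3*0.7^2/0.005
S = sqrt(1125.6000)

33.5500 m


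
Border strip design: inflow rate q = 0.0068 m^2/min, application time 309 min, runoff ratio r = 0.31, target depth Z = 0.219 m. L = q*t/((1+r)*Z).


L = q*t/((1+r)*Z)
L = 0.0068*309/((1+0.31)*0.219)
L = 2.1012/0.28689

7.3241 m


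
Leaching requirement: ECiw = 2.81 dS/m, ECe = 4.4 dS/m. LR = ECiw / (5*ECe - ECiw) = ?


LR = ECiw / (5*ECe - ECiw)
LR = 2.81 / (5*4.4 - 2.81)
LR = 2.81 / 19.1900

0.1464


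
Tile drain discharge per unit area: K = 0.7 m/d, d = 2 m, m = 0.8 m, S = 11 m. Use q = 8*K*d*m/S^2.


q = 8*K*d*m/S^2
q = 8*0.7*2*0.8/11^2
q = 8.9600 / 121

0.0740 m/d


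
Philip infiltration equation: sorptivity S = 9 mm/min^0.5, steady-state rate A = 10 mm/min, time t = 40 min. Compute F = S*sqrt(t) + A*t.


F = S*sqrt(t) + A*t
F = 9*sqrt(40) + 10*40
F = 9*6.324555 + 400

456.9210 mm


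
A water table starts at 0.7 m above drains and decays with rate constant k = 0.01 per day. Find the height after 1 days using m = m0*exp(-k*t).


m = m0 * exp(-k*t)
m = 0.7 * exp(-0.01 * 1)
m = 0.7 * exp(-0.0100)

0.6930 m


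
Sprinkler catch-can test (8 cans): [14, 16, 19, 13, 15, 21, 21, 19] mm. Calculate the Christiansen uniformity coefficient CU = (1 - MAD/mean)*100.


mean = 17.250000 mm
MAD = 2.750000 mm
CU = (1 - 2.750000/17.250000)*100

84.0580 %


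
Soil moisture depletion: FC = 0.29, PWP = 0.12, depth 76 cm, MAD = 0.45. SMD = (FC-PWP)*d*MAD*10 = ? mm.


SMD = (FC - PWP) * d * MAD * 10
SMD = (0.29 - 0.12) * 76 * 0.45 * 10
SMD = 0.1700 * 76 * 0.45 * 10

58.1400 mm


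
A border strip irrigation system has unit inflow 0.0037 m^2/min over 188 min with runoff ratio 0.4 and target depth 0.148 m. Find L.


L = q*t/((1+r)*Z)
L = 0.0037*188/((1+0.4)*0.148)
L = 0.6956/0.2072

3.3571 m


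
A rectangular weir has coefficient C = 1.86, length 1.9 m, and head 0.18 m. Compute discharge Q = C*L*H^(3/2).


Q = C * L * H^(3/2) = 1.86 * 1.9 * 0.18^1.5 = 1.86 * 1.9 * 0.076368

0.2699 m^3/s


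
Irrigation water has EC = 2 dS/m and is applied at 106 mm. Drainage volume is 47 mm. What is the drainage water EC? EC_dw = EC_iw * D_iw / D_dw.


EC_dw = EC_iw * D_iw / D_dw
EC_dw = 2 * 106 / 47
EC_dw = 212 / 47

4.5106 dS/m


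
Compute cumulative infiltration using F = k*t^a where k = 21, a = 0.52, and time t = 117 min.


F = k * t^a = 21 * 117^0.52
F = 21 * 11.897526

249.8480 mm


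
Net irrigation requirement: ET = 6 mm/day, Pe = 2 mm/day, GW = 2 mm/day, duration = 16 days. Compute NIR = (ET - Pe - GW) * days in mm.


Daily deficit = ET - Pe - GW = 6 - 2 - 2 = 2 mm/day
NIR = 2 * 16 = 32 mm

32.0000 mm


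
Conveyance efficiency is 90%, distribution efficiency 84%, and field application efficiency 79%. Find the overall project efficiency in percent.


Ec = 0.9, Eb = 0.84, Ea = 0.79
E = 0.9 * 0.84 * 0.79 * 100 = 59.7240%

59.7240 %


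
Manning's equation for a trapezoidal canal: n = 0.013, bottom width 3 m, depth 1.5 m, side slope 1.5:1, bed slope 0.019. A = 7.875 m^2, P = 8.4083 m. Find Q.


R = A/P = 7.875/8.4083 = 0.936575
Q = (1/0.013) * 7.875 * 0.936575^(2/3) * 0.019^0.5

79.9305 m^3/s


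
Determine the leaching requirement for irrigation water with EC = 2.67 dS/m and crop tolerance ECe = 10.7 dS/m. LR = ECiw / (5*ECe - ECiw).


LR = ECiw / (5*ECe - ECiw)
LR = 2.67 / (5*10.7 - 2.67)
LR = 2.67 / 50.8300

0.0525


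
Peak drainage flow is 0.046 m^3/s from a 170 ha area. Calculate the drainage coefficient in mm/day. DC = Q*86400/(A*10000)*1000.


DC = Q * 86400 / (A * 10000) * 1000
DC = 0.046 * 86400 / (170 * 10000) * 1000
DC = 3974400.0000 / 1700000

2.3379 mm/day


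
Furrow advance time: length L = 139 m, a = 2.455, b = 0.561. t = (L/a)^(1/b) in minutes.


t = (L/a)^(1/b)
t = (139/2.455)^(1/0.561)
t = 56.619145^(1/0.561)

1332.6367 min


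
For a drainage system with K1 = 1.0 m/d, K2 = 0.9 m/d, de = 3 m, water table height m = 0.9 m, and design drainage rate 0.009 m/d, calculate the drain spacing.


S^2 = 8*K2*de*m/q + 4*K1*m^2/q
S^2 = 8*0.9*3*0.9/0.009 + 4*1.0*0.9^2/0.009
S = sqrt(2520.0000)

50.1996 m


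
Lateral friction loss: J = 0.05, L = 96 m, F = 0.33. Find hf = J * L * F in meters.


hf = J * L * F = 0.05 * 96 * 0.33 = 1.5840 m

1.5840 m


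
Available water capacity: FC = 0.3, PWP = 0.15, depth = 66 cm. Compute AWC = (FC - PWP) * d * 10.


AWC = (FC - PWP) * d * 10
AWC = (0.3 - 0.15) * 66 * 10
AWC = 0.1500 * 66 * 10

99.0000 mm


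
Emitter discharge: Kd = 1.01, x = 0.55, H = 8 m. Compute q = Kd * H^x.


q = Kd * H^x = 1.01 * 8^0.55 = 1.01 * 3.138336

3.1697 L/h


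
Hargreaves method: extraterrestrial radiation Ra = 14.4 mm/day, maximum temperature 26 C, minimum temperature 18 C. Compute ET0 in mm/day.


Tmean = (Tmax + Tmin)/2 = (26 + 18)/2 = 22.0
ET0 = 0.0023 * 14.4 * (22.0 + 17.8) * sqrt(26 - 18)
ET0 = 0.0023 * 14.4 * 39.8 * 2.828427

3.7284 mm/day


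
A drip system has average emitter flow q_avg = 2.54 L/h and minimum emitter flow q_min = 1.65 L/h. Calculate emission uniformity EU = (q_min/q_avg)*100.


EU = (q_min/q_avg)*100 = (1.65/2.54)*100 = 64.9606%

64.9606 %


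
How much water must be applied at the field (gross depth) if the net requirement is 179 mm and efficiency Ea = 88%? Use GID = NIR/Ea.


Ea = 88% = 0.88
GID = NIR / Ea = 179 / 0.88 = 203.4091 mm

203.4091 mm


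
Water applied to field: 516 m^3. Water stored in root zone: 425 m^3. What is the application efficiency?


Ea = V_root / V_field * 100 = 425 / 516 * 100 = 82.3643%

82.3643 %


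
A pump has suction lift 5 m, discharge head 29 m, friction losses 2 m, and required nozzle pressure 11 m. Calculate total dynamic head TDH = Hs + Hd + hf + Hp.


TDH = Hs + Hd + hf + Hp = 5 + 29 + 2 + 11 = 47

47 m


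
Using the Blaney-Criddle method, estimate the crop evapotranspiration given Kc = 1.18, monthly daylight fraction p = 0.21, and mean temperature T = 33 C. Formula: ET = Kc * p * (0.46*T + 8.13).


ET = Kc * p * (0.46*T + 8.13)
ET = 1.18 * 0.21 * (0.46*33 + 8.13)
ET = 1.18 * 0.21 * 23.3100

5.7762 mm/day


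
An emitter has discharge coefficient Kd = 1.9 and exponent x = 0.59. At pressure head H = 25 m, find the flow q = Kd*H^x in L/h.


q = Kd * H^x = 1.9 * 25^0.59 = 1.9 * 6.680125

12.6922 L/h


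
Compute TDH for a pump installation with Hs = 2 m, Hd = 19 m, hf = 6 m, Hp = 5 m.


TDH = Hs + Hd + hf + Hp = 2 + 19 + 6 + 5 = 32

32 m


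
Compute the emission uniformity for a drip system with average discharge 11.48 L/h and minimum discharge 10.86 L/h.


EU = (q_min/q_avg)*100 = (10.86/11.48)*100 = 94.5993%

94.5993 %


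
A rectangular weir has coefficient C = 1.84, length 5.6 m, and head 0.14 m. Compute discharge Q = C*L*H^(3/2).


Q = C * L * H^(3/2) = 1.84 * 5.6 * 0.14^1.5 = 1.84 * 5.6 * 0.052383

0.5398 m^3/s


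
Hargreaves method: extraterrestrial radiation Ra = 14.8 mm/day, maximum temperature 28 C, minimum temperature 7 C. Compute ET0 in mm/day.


Tmean = (Tmax + Tmin)/2 = (28 + 7)/2 = 17.5
ET0 = 0.0023 * 14.8 * (17.5 + 17.8) * sqrt(28 - 7)
ET0 = 0.0023 * 14.8 * 35.3 * 4.582576

5.5065 mm/day


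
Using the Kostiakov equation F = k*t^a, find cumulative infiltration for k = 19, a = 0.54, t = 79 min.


F = k * t^a = 19 * 79^0.54
F = 19 * 10.585677

201.1279 mm


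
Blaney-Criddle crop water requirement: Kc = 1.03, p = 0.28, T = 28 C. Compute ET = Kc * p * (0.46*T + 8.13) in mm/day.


ET = Kc * p * (0.46*T + 8.13)
ET = 1.03 * 0.28 * (0.46*28 + 8.13)
ET = 1.03 * 0.28 * 21.0100

6.0593 mm/day


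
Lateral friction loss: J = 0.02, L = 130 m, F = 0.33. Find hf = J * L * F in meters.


hf = J * L * F = 0.02 * 130 * 0.33 = 0.8580 m

0.8580 m


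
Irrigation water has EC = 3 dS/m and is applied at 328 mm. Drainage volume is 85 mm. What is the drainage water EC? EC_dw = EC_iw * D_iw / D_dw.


EC_dw = EC_iw * D_iw / D_dw
EC_dw = 3 * 328 / 85
EC_dw = 984 / 85

11.5765 dS/m


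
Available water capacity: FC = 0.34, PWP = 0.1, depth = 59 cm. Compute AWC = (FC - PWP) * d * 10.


AWC = (FC - PWP) * d * 10
AWC = (0.34 - 0.1) * 59 * 10
AWC = 0.2400 * 59 * 10

141.6000 mm


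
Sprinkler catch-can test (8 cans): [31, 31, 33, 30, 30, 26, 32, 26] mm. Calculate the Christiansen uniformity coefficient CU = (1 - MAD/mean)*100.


mean = 29.875000 mm
MAD = 1.937500 mm
CU = (1 - 1.937500/29.875000)*100

93.5146 %


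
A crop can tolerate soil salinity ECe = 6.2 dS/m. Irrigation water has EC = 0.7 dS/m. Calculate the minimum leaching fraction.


LR = ECiw / (5*ECe - ECiw)
LR = 0.7 / (5*6.2 - 0.7)
LR = 0.7 / 30.3000

0.0231


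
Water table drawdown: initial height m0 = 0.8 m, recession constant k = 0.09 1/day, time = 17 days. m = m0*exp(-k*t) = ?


m = m0 * exp(-k*t)
m = 0.8 * exp(-0.09 * 17)
m = 0.8 * exp(-1.5300)

0.1732 m


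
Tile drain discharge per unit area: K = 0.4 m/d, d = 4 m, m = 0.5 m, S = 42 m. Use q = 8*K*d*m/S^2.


q = 8*K*d*m/S^2
q = 8*0.4*4*0.5/42^2
q = 6.4000 / 1764

0.0036 m/d


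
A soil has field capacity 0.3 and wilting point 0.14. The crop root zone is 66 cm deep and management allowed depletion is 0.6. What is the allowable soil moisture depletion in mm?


SMD = (FC - PWP) * d * MAD * 10
SMD = (0.3 - 0.14) * 66 * 0.6 * 10
SMD = 0.1600 * 66 * 0.6 * 10

63.3600 mm


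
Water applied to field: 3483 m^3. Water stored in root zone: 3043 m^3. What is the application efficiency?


Ea = V_root / V_field * 100 = 3043 / 3483 * 100 = 87.3672%

87.3672 %


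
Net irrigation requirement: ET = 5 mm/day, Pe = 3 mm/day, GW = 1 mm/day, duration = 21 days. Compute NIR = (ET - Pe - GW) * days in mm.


Daily deficit = ET - Pe - GW = 5 - 3 - 1 = 1 mm/day
NIR = 1 * 21 = 21 mm

21.0000 mm


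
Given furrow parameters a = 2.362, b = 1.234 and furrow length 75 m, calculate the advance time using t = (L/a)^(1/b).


t = (L/a)^(1/b)
t = (75/2.362)^(1/1.234)
t = 31.752752^(1/1.234)

16.4817 min


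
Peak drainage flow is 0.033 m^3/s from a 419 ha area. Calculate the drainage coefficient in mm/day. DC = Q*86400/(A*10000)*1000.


DC = Q * 86400 / (A * 10000) * 1000
DC = 0.033 * 86400 / (419 * 10000) * 1000
DC = 2851200.0000 / 4190000

0.6805 mm/day


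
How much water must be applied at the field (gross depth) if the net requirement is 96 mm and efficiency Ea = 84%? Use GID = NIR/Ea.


Ea = 84% = 0.84
GID = NIR / Ea = 96 / 0.84 = 114.2857 mm

114.2857 mm


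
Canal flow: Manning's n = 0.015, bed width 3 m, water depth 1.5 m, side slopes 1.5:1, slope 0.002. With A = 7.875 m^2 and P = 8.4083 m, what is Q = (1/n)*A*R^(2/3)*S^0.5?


R = A/P = 7.875/8.4083 = 0.936575
Q = (1/0.015) * 7.875 * 0.936575^(2/3) * 0.002^0.5

22.4752 m^3/s


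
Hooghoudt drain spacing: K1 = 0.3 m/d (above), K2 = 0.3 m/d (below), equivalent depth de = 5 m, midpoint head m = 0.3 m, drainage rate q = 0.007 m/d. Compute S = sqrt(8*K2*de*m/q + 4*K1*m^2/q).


S^2 = 8*K2*de*m/q + 4*K1*m^2/q
S^2 = 8*0.3*5*0.3/0.007 + 4*0.3*0.3^2/0.007
S = sqrt(529.7143)

23.0155 m


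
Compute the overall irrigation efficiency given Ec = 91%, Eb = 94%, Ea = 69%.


Ec = 0.91, Eb = 0.94, Ea = 0.69
E = 0.91 * 0.94 * 0.69 * 100 = 59.0226%

59.0226 %


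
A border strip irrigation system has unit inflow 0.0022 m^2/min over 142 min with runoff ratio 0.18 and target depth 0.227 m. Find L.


L = q*t/((1+r)*Z)
L = 0.0022*142/((1+0.18)*0.227)
L = 0.3124/0.26786

1.1663 m


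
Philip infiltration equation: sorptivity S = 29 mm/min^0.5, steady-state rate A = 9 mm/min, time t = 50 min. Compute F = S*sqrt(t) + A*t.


F = S*sqrt(t) + A*t
F = 29*sqrt(50) + 9*50
F = 29*7.071068 + 450

655.0610 mm


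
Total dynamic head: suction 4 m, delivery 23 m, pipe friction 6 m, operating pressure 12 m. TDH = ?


TDH = Hs + Hd + hf + Hp = 4 + 23 + 6 + 12 = 45

45 m


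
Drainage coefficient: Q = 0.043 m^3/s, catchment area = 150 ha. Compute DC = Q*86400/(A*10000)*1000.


DC = Q * 86400 / (A * 10000) * 1000
DC = 0.043 * 86400 / (150 * 10000) * 1000
DC = 3715200.0000 / 1500000

2.4768 mm/day
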